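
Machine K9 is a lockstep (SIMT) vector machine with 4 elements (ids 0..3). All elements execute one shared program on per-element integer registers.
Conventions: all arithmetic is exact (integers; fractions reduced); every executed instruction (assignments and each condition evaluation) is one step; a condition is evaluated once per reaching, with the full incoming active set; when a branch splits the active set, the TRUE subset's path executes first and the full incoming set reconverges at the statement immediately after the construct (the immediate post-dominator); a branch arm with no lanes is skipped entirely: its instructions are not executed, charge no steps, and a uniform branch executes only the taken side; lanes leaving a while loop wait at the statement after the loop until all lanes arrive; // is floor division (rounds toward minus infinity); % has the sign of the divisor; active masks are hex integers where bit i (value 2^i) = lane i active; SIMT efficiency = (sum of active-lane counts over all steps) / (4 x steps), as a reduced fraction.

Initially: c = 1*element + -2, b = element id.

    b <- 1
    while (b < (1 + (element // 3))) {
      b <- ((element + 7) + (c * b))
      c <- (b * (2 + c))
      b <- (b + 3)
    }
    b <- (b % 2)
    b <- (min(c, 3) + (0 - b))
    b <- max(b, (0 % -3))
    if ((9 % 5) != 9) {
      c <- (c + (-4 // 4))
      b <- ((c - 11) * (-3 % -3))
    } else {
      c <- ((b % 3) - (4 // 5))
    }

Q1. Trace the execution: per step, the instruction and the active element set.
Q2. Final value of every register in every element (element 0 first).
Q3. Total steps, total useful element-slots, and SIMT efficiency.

step 0: b <- 1                       0xf
step 1: eval (b < (1 + (element // 3))) 0xf
step 2: b <- ((element + 7) + (c * b)) 0x8
step 3: c <- (b * (2 + c))           0x8
step 4: b <- (b + 3)                 0x8
step 5: eval (b < (1 + (element // 3))) 0x8
step 6: b <- (b % 2)                 0xf
step 7: b <- (min(c, 3) + (0 - b))   0xf
step 8: b <- max(b, (0 % -3))        0xf
step 9: eval ((9 % 5) != 9)          0xf
step 10: c <- (c + (-4 // 4))         0xf
step 11: b <- ((c - 11) * (-3 % -3))  0xf

Answer: 12 steps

c: -3,-2,-1,32
b: 0,0,0,0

steps = 12; useful = 36; efficiency = 36/48 = 3/4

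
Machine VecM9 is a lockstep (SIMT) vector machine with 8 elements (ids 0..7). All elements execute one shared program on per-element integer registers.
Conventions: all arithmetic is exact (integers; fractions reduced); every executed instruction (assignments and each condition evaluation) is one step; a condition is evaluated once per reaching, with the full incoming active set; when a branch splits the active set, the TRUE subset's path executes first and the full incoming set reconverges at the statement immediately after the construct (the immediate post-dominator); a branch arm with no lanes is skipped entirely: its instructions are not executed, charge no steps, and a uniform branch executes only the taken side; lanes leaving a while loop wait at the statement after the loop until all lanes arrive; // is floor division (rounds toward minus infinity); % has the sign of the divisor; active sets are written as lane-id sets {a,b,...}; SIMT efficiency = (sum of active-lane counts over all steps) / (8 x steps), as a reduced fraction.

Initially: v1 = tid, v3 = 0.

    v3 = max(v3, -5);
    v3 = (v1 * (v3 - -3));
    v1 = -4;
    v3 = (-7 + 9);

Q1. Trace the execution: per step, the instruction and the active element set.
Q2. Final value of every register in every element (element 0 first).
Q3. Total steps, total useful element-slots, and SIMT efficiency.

step 0: v3 <- max(v3, -5)            {0,1,2,3,4,5,6,7}
step 1: v3 <- (v1 * (v3 - -3))       {0,1,2,3,4,5,6,7}
step 2: v1 <- -4                     {0,1,2,3,4,5,6,7}
step 3: v3 <- (-7 + 9)               {0,1,2,3,4,5,6,7}

Answer: 4 steps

v1: -4,-4,-4,-4,-4,-4,-4,-4
v3: 2,2,2,2,2,2,2,2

steps = 4; useful = 32; efficiency = 32/32 = 1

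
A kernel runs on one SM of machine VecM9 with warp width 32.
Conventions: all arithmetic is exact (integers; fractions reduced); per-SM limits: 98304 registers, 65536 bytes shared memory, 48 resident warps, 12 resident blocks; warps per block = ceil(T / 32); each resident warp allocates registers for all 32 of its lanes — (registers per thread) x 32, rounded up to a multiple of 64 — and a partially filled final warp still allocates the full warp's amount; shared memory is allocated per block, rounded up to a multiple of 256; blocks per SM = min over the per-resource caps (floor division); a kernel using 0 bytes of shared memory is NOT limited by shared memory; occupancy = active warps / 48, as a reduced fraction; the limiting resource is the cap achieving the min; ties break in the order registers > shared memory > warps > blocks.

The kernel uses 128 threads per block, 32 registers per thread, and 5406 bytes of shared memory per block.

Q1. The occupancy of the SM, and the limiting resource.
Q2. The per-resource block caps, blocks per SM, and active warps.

Answer: occupancy 11/12, limited by shared memory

registers: 24 blocks
shared memory: 11 blocks
warps: 12 blocks
blocks: 12 blocks

Answer: 11 blocks, 44 active warps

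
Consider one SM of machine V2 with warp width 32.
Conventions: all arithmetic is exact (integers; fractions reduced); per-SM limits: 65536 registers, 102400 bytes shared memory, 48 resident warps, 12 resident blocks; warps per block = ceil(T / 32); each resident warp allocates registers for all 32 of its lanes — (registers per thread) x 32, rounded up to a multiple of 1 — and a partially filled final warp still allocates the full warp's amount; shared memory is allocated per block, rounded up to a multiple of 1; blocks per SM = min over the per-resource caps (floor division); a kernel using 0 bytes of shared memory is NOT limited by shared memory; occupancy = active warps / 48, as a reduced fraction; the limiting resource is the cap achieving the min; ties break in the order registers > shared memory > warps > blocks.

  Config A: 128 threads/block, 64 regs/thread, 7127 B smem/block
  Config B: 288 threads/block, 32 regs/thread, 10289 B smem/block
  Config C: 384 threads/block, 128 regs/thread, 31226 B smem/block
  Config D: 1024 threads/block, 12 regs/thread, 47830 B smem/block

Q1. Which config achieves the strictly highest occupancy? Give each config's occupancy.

occupancies: A 2/3, B 15/16, C 1/4, D 2/3

Answer: B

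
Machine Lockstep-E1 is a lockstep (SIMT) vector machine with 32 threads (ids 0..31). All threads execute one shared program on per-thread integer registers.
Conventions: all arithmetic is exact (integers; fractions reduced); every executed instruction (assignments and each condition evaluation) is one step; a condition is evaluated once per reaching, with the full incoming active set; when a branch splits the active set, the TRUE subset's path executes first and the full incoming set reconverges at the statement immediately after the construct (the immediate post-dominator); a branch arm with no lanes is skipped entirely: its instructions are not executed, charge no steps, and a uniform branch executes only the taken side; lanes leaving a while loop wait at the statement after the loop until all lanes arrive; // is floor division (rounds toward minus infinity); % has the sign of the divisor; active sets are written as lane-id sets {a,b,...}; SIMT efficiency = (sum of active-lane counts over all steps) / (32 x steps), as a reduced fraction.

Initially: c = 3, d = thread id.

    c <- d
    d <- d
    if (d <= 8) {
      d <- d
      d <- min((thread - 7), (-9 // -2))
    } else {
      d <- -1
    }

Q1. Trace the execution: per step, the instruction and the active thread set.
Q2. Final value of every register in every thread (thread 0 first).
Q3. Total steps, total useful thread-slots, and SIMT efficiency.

step 0: c <- d                       {0,1,2,3,4,5,6,7,8,9,10,11,12,13,14,15,16,17,18,19,20,21,22,23,24,25,26,27,28,29,30,31}
step 1: d <- d                       {0,1,2,3,4,5,6,7,8,9,10,11,12,13,14,15,16,17,18,19,20,21,22,23,24,25,26,27,28,29,30,31}
step 2: eval (d <= 8)                {0,1,2,3,4,5,6,7,8,9,10,11,12,13,14,15,16,17,18,19,20,21,22,23,24,25,26,27,28,29,30,31}
step 3: d <- d                       {0,1,2,3,4,5,6,7,8}
step 4: d <- min((thread - 7), (-9 // -2)) {0,1,2,3,4,5,6,7,8}
step 5: d <- -1                      {9,10,11,12,13,14,15,16,17,18,19,20,21,22,23,24,25,26,27,28,29,30,31}

Answer: 6 steps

c: 0,1,2,3,4,5,6,7,8,9,10,11,12,13,14,15,16,17,18,19,20,21,22,23,24,25,26,27,28,29,30,31
d: -7,-6,-5,-4,-3,-2,-1,0,1,-1,-1,-1,-1,-1,-1,-1,-1,-1,-1,-1,-1,-1,-1,-1,-1,-1,-1,-1,-1,-1,-1,-1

steps = 6; useful = 137; efficiency = 137/192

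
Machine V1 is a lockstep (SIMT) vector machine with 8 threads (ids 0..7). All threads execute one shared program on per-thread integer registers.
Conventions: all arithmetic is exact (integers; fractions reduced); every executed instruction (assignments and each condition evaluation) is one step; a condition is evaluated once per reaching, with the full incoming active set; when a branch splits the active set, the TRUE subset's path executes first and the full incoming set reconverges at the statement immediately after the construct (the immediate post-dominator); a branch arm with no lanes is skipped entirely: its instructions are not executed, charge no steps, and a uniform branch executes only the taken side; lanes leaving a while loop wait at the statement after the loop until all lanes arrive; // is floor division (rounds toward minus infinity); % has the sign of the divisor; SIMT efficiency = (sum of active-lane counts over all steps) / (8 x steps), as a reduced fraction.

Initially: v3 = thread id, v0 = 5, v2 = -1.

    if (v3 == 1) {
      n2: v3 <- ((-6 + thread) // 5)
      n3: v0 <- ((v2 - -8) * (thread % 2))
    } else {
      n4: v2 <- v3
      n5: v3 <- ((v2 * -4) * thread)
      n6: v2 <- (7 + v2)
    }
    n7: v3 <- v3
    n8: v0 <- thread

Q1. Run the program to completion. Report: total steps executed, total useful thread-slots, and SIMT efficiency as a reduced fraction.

Answer: 8 steps, 47 useful, 47/64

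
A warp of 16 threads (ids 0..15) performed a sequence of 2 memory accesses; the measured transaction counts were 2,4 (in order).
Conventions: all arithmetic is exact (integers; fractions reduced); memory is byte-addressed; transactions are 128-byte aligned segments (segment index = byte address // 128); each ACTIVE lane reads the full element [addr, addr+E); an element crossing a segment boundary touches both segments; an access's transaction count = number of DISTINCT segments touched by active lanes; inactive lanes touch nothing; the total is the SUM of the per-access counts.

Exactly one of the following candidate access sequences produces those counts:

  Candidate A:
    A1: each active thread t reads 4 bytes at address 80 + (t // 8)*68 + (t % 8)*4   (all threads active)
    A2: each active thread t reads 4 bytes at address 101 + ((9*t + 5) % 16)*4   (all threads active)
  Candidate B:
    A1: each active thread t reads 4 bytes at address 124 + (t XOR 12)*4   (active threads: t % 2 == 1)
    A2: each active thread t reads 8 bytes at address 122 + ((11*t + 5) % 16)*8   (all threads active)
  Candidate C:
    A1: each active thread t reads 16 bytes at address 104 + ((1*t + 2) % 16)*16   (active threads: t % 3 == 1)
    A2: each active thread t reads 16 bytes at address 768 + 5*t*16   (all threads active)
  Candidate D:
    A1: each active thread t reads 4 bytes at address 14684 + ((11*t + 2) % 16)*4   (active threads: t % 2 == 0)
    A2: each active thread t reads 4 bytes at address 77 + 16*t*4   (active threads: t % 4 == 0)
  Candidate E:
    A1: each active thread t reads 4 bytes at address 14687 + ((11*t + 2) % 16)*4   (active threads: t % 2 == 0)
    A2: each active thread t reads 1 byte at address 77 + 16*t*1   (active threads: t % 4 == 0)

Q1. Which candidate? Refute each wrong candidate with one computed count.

A: A2 gives 2 transactions, not 4
B: A1 gives 1 transaction, not 2
C: A2 gives 10 transactions, not 4
E: A2 gives 3 transactions, not 4
D: all counts match (2,4)

Answer: D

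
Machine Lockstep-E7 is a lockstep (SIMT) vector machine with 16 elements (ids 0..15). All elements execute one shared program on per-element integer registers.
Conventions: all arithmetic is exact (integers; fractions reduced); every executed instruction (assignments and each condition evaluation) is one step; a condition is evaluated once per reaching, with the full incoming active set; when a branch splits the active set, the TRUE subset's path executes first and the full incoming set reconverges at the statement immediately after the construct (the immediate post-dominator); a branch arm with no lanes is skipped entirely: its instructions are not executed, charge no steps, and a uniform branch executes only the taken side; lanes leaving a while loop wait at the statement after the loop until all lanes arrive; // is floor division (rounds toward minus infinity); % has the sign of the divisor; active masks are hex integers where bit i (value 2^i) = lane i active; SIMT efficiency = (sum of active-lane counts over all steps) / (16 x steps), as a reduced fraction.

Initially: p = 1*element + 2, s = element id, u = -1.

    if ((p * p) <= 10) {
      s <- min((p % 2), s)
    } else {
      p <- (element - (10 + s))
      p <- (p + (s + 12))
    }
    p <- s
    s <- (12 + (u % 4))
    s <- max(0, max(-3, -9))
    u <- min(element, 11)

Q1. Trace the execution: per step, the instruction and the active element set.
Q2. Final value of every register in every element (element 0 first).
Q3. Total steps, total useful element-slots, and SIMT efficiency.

step 0: eval ((p * p) <= 10)         0xffff
step 1: s <- min((p % 2), s)         0x0003
step 2: p <- (element - (10 + s))    0xfffc
step 3: p <- (p + (s + 12))          0xfffc
step 4: p <- s                       0xffff
step 5: s <- (12 + (u % 4))          0xffff
step 6: s <- max(0, max(-3, -9))     0xffff
step 7: u <- min(element, 11)        0xffff

Answer: 8 steps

p: 0,1,2,3,4,5,6,7,8,9,10,11,12,13,14,15
s: 0,0,0,0,0,0,0,0,0,0,0,0,0,0,0,0
u: 0,1,2,3,4,5,6,7,8,9,10,11,11,11,11,11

steps = 8; useful = 110; efficiency = 110/128 = 55/64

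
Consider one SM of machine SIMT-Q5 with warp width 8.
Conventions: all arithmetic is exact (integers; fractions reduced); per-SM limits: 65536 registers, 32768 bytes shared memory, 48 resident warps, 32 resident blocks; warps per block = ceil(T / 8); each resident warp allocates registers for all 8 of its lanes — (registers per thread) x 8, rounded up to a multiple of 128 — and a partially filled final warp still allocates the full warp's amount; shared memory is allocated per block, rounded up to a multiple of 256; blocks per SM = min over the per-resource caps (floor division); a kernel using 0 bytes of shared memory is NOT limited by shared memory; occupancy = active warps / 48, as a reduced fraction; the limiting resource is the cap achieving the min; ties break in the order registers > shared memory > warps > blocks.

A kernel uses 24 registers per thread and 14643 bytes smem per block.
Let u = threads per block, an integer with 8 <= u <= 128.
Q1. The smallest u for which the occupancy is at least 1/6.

Answer: u = 25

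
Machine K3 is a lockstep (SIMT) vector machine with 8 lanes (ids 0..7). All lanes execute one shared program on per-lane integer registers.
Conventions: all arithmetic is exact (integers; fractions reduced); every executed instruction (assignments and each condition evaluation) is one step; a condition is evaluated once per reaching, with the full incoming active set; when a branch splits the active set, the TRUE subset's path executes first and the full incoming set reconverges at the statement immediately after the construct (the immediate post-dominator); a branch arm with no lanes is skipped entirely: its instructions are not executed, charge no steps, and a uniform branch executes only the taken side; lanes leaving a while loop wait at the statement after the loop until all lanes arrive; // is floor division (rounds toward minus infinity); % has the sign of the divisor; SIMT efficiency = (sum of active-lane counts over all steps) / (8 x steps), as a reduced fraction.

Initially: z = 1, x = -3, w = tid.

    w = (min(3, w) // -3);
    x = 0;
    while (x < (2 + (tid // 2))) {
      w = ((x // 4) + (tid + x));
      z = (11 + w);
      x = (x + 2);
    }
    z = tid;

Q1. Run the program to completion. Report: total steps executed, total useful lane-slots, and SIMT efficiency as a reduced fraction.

Answer: 16 steps, 96 useful, 3/4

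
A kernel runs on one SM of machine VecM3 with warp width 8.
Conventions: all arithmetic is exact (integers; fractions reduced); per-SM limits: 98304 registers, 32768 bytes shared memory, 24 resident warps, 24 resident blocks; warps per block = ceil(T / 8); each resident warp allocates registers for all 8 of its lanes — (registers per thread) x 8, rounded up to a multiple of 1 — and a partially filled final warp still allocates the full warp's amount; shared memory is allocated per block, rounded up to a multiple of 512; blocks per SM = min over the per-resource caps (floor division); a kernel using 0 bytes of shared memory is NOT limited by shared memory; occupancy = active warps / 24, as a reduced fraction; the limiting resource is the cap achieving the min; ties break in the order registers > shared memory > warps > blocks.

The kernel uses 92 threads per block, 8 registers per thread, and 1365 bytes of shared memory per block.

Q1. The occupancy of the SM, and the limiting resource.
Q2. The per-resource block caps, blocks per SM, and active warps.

Answer: occupancy 1, limited by warps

registers: 128 blocks
shared memory: 21 blocks
warps: 2 blocks
blocks: 24 blocks

Answer: 2 blocks, 24 active warps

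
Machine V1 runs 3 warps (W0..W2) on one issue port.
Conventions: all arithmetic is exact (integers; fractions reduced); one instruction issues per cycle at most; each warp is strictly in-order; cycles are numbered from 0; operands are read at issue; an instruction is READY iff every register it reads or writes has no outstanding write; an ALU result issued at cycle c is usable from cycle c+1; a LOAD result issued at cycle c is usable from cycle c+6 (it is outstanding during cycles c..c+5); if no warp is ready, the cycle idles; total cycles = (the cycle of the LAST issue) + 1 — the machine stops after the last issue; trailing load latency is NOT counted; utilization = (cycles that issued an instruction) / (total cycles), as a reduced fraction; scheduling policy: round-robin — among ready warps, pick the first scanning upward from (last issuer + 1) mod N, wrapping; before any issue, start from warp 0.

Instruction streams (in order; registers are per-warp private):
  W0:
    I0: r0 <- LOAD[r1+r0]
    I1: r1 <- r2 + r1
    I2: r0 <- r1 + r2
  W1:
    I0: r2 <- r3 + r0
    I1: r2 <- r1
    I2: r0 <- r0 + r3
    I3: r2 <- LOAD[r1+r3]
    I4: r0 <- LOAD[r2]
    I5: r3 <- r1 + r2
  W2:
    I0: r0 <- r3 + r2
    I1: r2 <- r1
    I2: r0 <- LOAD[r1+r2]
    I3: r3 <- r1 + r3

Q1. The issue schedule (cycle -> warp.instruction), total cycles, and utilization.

cycle 0: W0.I0
cycle 1: W1.I0
cycle 2: W2.I0
cycle 3: W0.I1
cycle 4: W1.I1
cycle 5: W2.I1
cycle 6: W0.I2
cycle 7: W1.I2
cycle 8: W2.I2
cycle 9: W1.I3
cycle 10: W2.I3
cycle 11: idle
cycle 12: idle
cycle 13: idle
cycle 14: idle
cycle 15: W1.I4
cycle 16: W1.I5

Answer: 17 cycles, utilization 13/17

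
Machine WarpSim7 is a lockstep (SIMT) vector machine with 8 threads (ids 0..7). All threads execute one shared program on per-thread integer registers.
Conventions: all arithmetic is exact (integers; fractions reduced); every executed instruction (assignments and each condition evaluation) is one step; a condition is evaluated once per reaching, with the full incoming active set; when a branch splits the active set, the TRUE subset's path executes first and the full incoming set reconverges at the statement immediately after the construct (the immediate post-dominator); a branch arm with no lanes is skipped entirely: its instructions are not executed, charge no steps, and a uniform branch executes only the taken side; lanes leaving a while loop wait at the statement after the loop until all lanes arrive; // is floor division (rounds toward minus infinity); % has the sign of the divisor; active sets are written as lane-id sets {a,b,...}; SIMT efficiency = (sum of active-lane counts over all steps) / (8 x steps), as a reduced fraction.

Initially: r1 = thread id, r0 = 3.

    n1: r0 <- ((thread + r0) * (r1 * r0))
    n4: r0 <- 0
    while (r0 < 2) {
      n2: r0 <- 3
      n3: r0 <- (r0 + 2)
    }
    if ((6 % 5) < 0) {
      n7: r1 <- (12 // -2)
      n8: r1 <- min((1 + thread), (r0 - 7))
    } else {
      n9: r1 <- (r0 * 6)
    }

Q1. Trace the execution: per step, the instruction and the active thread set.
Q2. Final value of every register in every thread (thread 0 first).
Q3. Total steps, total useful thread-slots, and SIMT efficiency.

step 0: r0 <- ((thread + r0) * (r1 * r0)) {0,1,2,3,4,5,6,7}
step 1: r0 <- 0                      {0,1,2,3,4,5,6,7}
step 2: eval (r0 < 2)                {0,1,2,3,4,5,6,7}
step 3: r0 <- 3                      {0,1,2,3,4,5,6,7}
step 4: r0 <- (r0 + 2)               {0,1,2,3,4,5,6,7}
step 5: eval (r0 < 2)                {0,1,2,3,4,5,6,7}
step 6: eval ((6 % 5) < 0)           {0,1,2,3,4,5,6,7}
step 7: r1 <- (r0 * 6)               {0,1,2,3,4,5,6,7}

Answer: 8 steps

r1: 30,30,30,30,30,30,30,30
r0: 5,5,5,5,5,5,5,5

steps = 8; useful = 64; efficiency = 64/64 = 1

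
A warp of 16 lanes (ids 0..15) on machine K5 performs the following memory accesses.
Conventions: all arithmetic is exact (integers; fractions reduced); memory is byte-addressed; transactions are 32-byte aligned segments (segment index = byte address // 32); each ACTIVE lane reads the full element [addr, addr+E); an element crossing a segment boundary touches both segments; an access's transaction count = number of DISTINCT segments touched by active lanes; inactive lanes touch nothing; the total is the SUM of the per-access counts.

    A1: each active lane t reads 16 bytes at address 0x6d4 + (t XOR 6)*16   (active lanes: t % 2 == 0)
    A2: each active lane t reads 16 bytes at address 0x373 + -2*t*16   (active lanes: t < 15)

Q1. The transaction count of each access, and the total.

A1: 9 transactions
A2: 16 transactions

Answer: 9,16; total 25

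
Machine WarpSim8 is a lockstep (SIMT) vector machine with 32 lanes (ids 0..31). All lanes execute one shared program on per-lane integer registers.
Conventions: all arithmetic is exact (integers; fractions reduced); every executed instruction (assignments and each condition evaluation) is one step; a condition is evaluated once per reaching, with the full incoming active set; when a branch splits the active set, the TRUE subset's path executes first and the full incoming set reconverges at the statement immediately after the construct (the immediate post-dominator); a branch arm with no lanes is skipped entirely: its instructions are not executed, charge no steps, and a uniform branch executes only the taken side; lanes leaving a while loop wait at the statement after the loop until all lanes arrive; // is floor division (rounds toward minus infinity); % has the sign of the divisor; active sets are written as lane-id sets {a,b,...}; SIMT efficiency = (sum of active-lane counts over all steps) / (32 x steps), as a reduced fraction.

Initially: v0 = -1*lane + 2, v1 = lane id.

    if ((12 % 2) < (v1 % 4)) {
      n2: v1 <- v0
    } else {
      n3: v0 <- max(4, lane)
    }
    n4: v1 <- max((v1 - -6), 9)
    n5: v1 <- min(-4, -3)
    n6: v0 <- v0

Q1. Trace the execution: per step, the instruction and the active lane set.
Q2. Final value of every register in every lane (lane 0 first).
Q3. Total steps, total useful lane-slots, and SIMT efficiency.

step 0: eval ((12 % 2) < (v1 % 4))   {0,1,2,3,4,5,6,7,8,9,10,11,12,13,14,15,16,17,18,19,20,21,22,23,24,25,26,27,28,29,30,31}
step 1: v1 <- v0                     {1,2,3,5,6,7,9,10,11,13,14,15,17,18,19,21,22,23,25,26,27,29,30,31}
step 2: v0 <- max(4, lane)           {0,4,8,12,16,20,24,28}
step 3: v1 <- max((v1 - -6), 9)      {0,1,2,3,4,5,6,7,8,9,10,11,12,13,14,15,16,17,18,19,20,21,22,23,24,25,26,27,28,29,30,31}
step 4: v1 <- min(-4, -3)            {0,1,2,3,4,5,6,7,8,9,10,11,12,13,14,15,16,17,18,19,20,21,22,23,24,25,26,27,28,29,30,31}
step 5: v0 <- v0                     {0,1,2,3,4,5,6,7,8,9,10,11,12,13,14,15,16,17,18,19,20,21,22,23,24,25,26,27,28,29,30,31}

Answer: 6 steps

v0: 4,1,0,-1,4,-3,-4,-5,8,-7,-8,-9,12,-11,-12,-13,16,-15,-16,-17,20,-19,-20,-21,24,-23,-24,-25,28,-27,-28,-29
v1: -4,-4,-4,-4,-4,-4,-4,-4,-4,-4,-4,-4,-4,-4,-4,-4,-4,-4,-4,-4,-4,-4,-4,-4,-4,-4,-4,-4,-4,-4,-4,-4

steps = 6; useful = 160; efficiency = 160/192 = 5/6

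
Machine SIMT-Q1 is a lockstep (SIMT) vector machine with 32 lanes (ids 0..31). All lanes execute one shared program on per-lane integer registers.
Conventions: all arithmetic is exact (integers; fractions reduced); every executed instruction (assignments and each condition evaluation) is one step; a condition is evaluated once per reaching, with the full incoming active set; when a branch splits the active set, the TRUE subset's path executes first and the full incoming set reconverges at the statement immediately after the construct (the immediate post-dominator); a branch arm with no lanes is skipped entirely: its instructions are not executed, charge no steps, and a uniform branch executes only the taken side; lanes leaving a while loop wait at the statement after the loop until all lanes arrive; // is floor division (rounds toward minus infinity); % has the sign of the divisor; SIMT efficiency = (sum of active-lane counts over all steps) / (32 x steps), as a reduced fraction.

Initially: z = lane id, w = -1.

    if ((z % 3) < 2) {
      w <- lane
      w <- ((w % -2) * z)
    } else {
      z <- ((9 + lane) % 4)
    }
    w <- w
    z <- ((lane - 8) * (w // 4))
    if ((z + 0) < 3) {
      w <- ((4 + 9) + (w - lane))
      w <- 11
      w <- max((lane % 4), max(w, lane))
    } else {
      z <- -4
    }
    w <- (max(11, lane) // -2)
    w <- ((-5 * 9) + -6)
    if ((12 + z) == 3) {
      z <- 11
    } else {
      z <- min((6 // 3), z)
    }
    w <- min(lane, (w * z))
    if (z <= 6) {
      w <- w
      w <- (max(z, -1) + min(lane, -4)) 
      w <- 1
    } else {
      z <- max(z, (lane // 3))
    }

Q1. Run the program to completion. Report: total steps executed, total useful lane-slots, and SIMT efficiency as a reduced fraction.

Answer: 22 steps, 556 useful, 139/176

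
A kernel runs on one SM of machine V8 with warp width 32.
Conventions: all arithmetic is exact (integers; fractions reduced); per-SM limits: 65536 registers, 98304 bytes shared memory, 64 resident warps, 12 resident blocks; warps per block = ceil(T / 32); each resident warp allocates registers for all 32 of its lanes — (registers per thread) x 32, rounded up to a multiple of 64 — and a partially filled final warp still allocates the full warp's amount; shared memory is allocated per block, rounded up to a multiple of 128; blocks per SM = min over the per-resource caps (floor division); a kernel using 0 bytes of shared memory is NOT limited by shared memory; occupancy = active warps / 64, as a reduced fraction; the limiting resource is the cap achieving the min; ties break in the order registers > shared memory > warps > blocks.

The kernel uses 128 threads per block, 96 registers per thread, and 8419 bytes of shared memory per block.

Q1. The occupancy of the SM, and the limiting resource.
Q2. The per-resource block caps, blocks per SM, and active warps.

Answer: occupancy 5/16, limited by registers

registers: 5 blocks
shared memory: 11 blocks
warps: 16 blocks
blocks: 12 blocks

Answer: 5 blocks, 20 active warps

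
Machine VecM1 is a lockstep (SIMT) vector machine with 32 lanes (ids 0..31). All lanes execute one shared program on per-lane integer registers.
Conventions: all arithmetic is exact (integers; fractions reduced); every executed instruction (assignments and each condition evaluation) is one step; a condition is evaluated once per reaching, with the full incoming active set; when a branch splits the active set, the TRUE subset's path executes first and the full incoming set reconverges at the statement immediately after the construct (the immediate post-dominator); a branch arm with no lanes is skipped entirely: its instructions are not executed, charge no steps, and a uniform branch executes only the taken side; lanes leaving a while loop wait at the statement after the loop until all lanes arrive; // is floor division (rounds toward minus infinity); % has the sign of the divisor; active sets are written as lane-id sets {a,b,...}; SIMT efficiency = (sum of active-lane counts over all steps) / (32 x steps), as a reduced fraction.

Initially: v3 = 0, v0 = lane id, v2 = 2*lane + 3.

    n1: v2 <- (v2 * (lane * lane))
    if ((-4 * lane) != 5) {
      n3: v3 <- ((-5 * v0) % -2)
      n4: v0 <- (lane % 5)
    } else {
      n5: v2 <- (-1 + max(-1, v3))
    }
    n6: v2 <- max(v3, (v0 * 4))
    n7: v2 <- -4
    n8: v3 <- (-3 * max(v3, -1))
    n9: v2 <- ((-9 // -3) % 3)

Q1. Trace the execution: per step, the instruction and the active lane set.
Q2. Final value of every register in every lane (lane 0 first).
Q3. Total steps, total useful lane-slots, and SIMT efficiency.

step 0: v2 <- (v2 * (lane * lane))   {0,1,2,3,4,5,6,7,8,9,10,11,12,13,14,15,16,17,18,19,20,21,22,23,24,25,26,27,28,29,30,31}
step 1: eval ((-4 * lane) != 5)      {0,1,2,3,4,5,6,7,8,9,10,11,12,13,14,15,16,17,18,19,20,21,22,23,24,25,26,27,28,29,30,31}
step 2: v3 <- ((-5 * v0) % -2)       {0,1,2,3,4,5,6,7,8,9,10,11,12,13,14,15,16,17,18,19,20,21,22,23,24,25,26,27,28,29,30,31}
step 3: v0 <- (lane % 5)             {0,1,2,3,4,5,6,7,8,9,10,11,12,13,14,15,16,17,18,19,20,21,22,23,24,25,26,27,28,29,30,31}
step 4: v2 <- max(v3, (v0 * 4))      {0,1,2,3,4,5,6,7,8,9,10,11,12,13,14,15,16,17,18,19,20,21,22,23,24,25,26,27,28,29,30,31}
step 5: v2 <- -4                     {0,1,2,3,4,5,6,7,8,9,10,11,12,13,14,15,16,17,18,19,20,21,22,23,24,25,26,27,28,29,30,31}
step 6: v3 <- (-3 * max(v3, -1))     {0,1,2,3,4,5,6,7,8,9,10,11,12,13,14,15,16,17,18,19,20,21,22,23,24,25,26,27,28,29,30,31}
step 7: v2 <- ((-9 // -3) % 3)       {0,1,2,3,4,5,6,7,8,9,10,11,12,13,14,15,16,17,18,19,20,21,22,23,24,25,26,27,28,29,30,31}

Answer: 8 steps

v3: 0,3,0,3,0,3,0,3,0,3,0,3,0,3,0,3,0,3,0,3,0,3,0,3,0,3,0,3,0,3,0,3
v0: 0,1,2,3,4,0,1,2,3,4,0,1,2,3,4,0,1,2,3,4,0,1,2,3,4,0,1,2,3,4,0,1
v2: 0,0,0,0,0,0,0,0,0,0,0,0,0,0,0,0,0,0,0,0,0,0,0,0,0,0,0,0,0,0,0,0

steps = 8; useful = 256; efficiency = 256/256 = 1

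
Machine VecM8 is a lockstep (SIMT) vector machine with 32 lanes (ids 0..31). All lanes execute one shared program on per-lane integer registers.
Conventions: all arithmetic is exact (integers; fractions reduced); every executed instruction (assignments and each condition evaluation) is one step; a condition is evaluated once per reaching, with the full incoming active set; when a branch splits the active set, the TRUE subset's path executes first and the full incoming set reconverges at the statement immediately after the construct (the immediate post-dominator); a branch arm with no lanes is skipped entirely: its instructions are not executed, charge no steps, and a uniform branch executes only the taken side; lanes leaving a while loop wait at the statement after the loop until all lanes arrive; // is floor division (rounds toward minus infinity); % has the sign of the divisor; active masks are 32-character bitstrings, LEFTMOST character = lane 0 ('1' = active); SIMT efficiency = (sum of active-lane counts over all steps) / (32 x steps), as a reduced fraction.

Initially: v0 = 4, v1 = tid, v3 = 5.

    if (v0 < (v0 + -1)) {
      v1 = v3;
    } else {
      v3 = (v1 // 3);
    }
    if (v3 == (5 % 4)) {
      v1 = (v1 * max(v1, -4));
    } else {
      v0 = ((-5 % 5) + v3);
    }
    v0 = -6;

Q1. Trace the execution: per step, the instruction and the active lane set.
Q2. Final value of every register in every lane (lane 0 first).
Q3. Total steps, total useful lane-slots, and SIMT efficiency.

step 0: eval (v0 < (v0 + -1))        11111111111111111111111111111111
step 1: v3 <- (v1 // 3)              11111111111111111111111111111111
step 2: eval (v3 == (5 % 4))         11111111111111111111111111111111
step 3: v1 <- (v1 * max(v1, -4))     00011100000000000000000000000000
step 4: v0 <- ((-5 % 5) + v3)        11100011111111111111111111111111
step 5: v0 <- -6                     11111111111111111111111111111111

Answer: 6 steps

v0: -6,-6,-6,-6,-6,-6,-6,-6,-6,-6,-6,-6,-6,-6,-6,-6,-6,-6,-6,-6,-6,-6,-6,-6,-6,-6,-6,-6,-6,-6,-6,-6
v1: 0,1,2,9,16,25,6,7,8,9,10,11,12,13,14,15,16,17,18,19,20,21,22,23,24,25,26,27,28,29,30,31
v3: 0,0,0,1,1,1,2,2,2,3,3,3,4,4,4,5,5,5,6,6,6,7,7,7,8,8,8,9,9,9,10,10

steps = 6; useful = 160; efficiency = 160/192 = 5/6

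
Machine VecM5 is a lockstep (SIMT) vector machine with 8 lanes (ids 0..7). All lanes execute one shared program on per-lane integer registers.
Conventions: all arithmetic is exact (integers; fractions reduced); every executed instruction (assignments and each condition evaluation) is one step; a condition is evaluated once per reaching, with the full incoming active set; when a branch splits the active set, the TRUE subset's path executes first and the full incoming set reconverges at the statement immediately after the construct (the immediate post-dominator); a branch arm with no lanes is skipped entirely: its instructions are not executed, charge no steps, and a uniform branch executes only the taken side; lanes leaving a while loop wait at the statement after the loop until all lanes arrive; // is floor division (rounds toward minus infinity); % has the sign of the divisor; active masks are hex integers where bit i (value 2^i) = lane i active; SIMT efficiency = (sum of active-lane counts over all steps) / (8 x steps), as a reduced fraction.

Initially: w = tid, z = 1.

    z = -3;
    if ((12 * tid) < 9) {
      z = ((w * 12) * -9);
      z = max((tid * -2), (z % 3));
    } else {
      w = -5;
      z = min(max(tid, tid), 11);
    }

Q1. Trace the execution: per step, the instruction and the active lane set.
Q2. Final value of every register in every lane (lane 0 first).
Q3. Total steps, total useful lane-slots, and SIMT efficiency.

step 0: z <- -3                      0xff
step 1: eval ((12 * tid) < 9)        0xff
step 2: z <- ((w * 12) * -9)         0x01
step 3: z <- max((tid * -2), (z % 3)) 0x01
step 4: w <- -5                      0xfe
step 5: z <- min(max(tid, tid), 11)  0xfe

Answer: 6 steps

w: 0,-5,-5,-5,-5,-5,-5,-5
z: 0,1,2,3,4,5,6,7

steps = 6; useful = 32; efficiency = 32/48 = 2/3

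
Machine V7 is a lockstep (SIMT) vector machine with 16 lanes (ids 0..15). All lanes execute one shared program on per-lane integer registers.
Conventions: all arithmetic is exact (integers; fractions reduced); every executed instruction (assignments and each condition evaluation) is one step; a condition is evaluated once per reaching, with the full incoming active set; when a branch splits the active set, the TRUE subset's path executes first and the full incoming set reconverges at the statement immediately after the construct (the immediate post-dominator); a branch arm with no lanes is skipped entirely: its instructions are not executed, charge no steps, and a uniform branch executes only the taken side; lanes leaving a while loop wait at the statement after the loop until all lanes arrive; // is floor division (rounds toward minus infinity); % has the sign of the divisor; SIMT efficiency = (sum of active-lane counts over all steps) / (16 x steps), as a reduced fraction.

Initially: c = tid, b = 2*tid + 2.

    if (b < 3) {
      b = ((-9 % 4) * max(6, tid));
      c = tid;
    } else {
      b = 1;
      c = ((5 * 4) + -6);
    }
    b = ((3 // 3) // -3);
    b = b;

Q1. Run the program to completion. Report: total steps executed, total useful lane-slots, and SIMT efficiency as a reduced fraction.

Answer: 7 steps, 80 useful, 5/7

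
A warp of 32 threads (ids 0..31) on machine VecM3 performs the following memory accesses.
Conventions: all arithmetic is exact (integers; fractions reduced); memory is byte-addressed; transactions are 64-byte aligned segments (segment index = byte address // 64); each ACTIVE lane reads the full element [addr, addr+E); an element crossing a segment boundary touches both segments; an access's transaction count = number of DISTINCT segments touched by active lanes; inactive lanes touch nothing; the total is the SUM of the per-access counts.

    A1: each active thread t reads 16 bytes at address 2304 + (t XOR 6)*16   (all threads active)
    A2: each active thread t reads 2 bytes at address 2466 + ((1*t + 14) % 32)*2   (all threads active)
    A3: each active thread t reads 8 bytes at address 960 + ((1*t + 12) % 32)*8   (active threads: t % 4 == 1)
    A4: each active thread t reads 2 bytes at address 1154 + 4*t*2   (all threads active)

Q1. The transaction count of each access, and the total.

A1: 8 transactions
A2: 2 transactions
A3: 4 transactions
A4: 4 transactions

Answer: 8,2,4,4; total 18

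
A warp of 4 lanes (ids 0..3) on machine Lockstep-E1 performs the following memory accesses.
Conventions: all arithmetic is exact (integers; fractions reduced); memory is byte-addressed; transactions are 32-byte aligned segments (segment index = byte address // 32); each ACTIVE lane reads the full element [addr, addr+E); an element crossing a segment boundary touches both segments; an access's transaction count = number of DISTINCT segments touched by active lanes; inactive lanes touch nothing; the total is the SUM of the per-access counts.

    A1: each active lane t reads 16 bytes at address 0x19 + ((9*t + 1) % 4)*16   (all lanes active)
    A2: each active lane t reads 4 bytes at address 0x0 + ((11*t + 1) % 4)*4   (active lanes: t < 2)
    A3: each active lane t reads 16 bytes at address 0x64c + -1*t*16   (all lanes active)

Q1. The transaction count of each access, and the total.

A1: 3 transactions
A2: 1 transaction
A3: 3 transactions

Answer: 3,1,3; total 7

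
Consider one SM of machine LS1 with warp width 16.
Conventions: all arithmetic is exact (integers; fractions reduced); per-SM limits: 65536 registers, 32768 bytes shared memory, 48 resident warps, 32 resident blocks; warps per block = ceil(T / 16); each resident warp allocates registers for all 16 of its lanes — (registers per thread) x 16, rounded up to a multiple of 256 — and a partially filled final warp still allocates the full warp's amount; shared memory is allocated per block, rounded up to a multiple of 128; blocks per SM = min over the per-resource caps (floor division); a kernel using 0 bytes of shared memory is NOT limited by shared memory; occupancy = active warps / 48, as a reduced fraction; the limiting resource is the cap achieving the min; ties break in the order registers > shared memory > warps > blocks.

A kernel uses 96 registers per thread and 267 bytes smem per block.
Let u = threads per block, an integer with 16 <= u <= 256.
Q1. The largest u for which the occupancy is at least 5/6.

Answer: u = 224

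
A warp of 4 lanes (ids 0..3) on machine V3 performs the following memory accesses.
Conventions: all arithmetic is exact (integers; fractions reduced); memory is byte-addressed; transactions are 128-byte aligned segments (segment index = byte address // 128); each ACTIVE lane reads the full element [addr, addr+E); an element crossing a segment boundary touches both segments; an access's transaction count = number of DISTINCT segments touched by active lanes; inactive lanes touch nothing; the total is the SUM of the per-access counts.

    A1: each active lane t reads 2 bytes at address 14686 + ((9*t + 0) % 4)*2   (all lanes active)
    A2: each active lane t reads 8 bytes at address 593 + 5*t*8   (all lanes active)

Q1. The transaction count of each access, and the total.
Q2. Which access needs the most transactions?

A1: 1 transaction
A2: 2 transactions

Answer: 1,2; total 3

Answer: A2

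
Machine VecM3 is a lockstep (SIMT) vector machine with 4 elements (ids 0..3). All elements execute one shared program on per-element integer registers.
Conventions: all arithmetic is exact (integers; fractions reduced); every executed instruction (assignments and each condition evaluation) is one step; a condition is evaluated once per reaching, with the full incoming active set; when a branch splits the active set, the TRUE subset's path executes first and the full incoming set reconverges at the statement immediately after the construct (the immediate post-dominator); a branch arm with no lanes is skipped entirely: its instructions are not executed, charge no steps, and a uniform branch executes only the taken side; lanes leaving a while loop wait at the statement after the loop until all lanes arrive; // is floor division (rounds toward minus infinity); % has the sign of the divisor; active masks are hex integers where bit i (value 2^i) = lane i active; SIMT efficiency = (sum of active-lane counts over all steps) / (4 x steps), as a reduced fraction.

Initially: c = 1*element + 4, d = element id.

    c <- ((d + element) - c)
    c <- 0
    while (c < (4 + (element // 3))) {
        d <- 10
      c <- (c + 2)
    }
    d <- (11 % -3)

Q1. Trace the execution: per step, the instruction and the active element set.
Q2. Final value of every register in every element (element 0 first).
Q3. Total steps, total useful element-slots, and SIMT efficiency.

step 0: c <- ((d + element) - c)     0xf
step 1: c <- 0                       0xf
step 2: eval (c < (4 + (element // 3))) 0xf
step 3: d <- 10                      0xf
step 4: c <- (c + 2)                 0xf
step 5: eval (c < (4 + (element // 3))) 0xf
step 6: d <- 10                      0xf
step 7: c <- (c + 2)                 0xf
step 8: eval (c < (4 + (element // 3))) 0xf
step 9: d <- 10                      0x8
step 10: c <- (c + 2)                 0x8
step 11: eval (c < (4 + (element // 3))) 0x8
step 12: d <- (11 % -3)               0xf

Answer: 13 steps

c: 4,4,4,6
d: -1,-1,-1,-1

steps = 13; useful = 43; efficiency = 43/52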